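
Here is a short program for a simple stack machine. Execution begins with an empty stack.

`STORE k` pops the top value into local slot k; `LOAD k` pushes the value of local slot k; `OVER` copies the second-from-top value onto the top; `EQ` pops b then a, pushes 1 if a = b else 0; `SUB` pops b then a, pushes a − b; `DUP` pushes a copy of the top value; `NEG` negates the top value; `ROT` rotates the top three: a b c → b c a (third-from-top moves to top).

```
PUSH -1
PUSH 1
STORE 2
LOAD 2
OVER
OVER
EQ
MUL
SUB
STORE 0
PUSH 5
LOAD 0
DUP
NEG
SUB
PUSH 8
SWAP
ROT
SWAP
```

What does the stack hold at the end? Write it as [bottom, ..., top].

PUSH -1  -1
PUSH 1   -1 1
STORE 2  -1
LOAD 2   -1 1
OVER     -1 1 -1
OVER     -1 1 -1 1
EQ       -1 1 0
MUL      -1 0
SUB      -1
STORE 0  (empty)
PUSH 5   5
LOAD 0   5 -1
DUP      5 -1 -1
NEG      5 -1 1
SUB      5 -2
PUSH 8   5 -2 8
SWAP     5 8 -2
ROT      8 -2 5
SWAP     8 5 -2

[8, 5, -2]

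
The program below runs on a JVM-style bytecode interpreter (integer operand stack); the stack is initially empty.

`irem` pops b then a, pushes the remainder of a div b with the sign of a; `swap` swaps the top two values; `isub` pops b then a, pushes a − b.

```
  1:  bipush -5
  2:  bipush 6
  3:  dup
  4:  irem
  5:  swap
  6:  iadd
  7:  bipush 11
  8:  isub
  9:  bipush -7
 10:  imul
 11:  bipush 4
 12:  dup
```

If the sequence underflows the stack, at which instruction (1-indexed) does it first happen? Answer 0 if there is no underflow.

bipush -5  [-5]
bipush 6   [-5, 6]
dup        [-5, 6, 6]
irem       [-5, 0]
swap       [0, -5]
iadd       [-5]
bipush 11  [-5, 11]
isub       [-16]
bipush -7  [-16, -7]
imul       [112]
bipush 4   [112, 4]
dup        [112, 4, 4]

0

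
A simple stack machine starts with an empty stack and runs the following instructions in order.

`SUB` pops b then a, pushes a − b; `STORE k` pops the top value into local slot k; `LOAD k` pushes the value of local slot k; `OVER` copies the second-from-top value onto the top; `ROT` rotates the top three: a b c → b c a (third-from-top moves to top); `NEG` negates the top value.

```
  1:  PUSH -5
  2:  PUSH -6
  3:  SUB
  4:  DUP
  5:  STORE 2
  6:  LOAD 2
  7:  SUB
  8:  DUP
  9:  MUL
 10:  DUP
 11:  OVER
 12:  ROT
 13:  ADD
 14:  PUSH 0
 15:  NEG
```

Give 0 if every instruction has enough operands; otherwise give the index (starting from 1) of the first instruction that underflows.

PUSH -5 → -5
PUSH -6 → -5 -6
SUB     → 1
DUP     → 1 1
STORE 2 → 1
LOAD 2  → 1 1
SUB     → 0
DUP     → 0 0
MUL     → 0
DUP     → 0 0
OVER    → 0 0 0
ROT     → 0 0 0
ADD     → 0 0
PUSH 0  → 0 0 0
NEG     → 0 0 0

0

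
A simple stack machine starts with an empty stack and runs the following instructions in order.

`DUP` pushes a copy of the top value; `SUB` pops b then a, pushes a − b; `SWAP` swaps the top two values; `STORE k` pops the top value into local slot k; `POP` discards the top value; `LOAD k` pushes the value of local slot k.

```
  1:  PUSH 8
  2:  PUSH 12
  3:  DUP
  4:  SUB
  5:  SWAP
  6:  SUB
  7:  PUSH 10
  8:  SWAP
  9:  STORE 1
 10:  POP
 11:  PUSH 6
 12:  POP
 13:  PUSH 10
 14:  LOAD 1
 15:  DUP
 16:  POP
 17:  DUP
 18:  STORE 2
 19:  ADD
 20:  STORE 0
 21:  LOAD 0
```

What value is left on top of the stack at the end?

PUSH 8  : [8]
PUSH 12 : [8, 12]
DUP     : [8, 12, 12]
SUB     : [8, 0]
SWAP    : [0, 8]
SUB     : [-8]
PUSH 10 : [-8, 10]
SWAP    : [10, -8]
STORE 1 : [10]
POP     : []
PUSH 6  : [6]
POP     : []
PUSH 10 : [10]
LOAD 1  : [10, -8]
DUP     : [10, -8, -8]
POP     : [10, -8]
DUP     : [10, -8, -8]
STORE 2 : [10, -8]
ADD     : [2]
STORE 0 : []
LOAD 0  : [2]

2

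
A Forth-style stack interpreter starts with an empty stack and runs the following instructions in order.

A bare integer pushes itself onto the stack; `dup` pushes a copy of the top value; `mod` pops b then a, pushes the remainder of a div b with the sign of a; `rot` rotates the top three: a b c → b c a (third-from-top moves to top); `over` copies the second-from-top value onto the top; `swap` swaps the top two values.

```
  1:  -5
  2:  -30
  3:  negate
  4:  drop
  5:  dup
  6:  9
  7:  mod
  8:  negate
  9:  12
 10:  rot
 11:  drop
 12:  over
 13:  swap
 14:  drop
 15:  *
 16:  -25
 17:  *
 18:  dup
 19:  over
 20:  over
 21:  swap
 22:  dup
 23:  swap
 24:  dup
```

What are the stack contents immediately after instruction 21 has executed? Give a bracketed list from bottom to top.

-5      [-5]
-30     [-5, -30]
negate  [-5, 30]
drop    [-5]
dup     [-5, -5]
9       [-5, -5, 9]
mod     [-5, -5]
negate  [-5, 5]
12      [-5, 5, 12]
rot     [5, 12, -5]
drop    [5, 12]
over    [5, 12, 5]
swap    [5, 5, 12]
drop    [5, 5]
*       [25]
-25     [25, -25]
*       [-625]
dup     [-625, -625]
over    [-625, -625, -625]
over    [-625, -625, -625, -625]
swap    [-625, -625, -625, -625]

[-625, -625, -625, -625]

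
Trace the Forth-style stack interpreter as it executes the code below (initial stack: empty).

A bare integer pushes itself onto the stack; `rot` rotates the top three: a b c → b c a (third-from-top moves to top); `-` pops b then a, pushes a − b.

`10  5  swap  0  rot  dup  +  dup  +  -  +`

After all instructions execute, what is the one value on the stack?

10   : 10
5    : 10 5
swap : 5 10
0    : 5 10 0
rot  : 10 0 5
dup  : 10 0 5 5
+    : 10 0 10
dup  : 10 0 10 10
+    : 10 0 20
-    : 10 -20
+    : -10

-10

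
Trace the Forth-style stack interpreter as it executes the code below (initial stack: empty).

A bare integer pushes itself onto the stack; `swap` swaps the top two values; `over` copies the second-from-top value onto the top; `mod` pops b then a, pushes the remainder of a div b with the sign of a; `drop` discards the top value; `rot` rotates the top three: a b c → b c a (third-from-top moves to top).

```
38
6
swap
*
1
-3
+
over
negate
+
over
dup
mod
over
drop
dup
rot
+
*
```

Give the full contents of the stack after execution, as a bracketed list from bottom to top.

[228, 0]

38      [38]
6       [38, 6]
swap    [6, 38]
*       [228]
1       [228, 1]
-3      [228, 1, -3]
+       [228, -2]
over    [228, -2, 228]
negate  [228, -2, -228]
+       [228, -230]
over    [228, -230, 228]
dup     [228, -230, 228, 228]
mod     [228, -230, 0]
over    [228, -230, 0, -230]
drop    [228, -230, 0]
dup     [228, -230, 0, 0]
rot     [228, 0, 0, -230]
+       [228, 0, -230]
*       [228, 0]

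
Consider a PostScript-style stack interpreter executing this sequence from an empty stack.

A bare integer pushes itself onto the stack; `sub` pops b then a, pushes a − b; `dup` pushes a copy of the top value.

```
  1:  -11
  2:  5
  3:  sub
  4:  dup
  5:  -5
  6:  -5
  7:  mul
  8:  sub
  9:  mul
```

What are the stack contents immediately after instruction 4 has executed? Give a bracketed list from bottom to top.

[-16, -16]

-11 → [-11]
5   → [-11, 5]
sub → [-16]
dup → [-16, -16]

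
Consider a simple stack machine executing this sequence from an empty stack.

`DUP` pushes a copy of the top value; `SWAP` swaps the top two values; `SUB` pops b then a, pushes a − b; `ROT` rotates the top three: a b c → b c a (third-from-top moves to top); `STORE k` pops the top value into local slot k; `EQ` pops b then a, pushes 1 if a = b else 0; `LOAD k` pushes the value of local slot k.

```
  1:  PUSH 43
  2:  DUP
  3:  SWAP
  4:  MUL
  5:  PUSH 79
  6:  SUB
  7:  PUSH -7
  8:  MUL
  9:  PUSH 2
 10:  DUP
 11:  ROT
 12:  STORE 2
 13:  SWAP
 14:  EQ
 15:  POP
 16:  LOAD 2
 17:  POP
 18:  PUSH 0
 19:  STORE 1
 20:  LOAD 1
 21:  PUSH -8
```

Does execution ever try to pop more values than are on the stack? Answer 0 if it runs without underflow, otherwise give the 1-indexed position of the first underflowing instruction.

0

PUSH 43  [43]
DUP      [43, 43]
SWAP     [43, 43]
MUL      [1849]
PUSH 79  [1849, 79]
SUB      [1770]
PUSH -7  [1770, -7]
MUL      [-12390]
PUSH 2   [-12390, 2]
DUP      [-12390, 2, 2]
ROT      [2, 2, -12390]
STORE 2  [2, 2]
SWAP     [2, 2]
EQ       [1]
POP      []
LOAD 2   [-12390]
POP      []
PUSH 0   [0]
STORE 1  []
LOAD 1   [0]
PUSH -8  [0, -8]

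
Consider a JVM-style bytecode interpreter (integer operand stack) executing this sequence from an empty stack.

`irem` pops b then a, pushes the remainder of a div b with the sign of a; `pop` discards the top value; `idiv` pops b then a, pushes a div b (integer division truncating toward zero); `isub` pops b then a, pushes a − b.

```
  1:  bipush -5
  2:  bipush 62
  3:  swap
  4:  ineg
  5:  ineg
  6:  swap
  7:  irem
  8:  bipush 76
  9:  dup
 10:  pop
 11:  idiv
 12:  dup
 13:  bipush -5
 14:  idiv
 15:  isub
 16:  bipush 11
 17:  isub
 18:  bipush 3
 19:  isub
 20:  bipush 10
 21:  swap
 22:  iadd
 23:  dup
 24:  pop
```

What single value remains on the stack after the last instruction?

-4

bipush -5 -> -5
bipush 62 -> -5 62
swap      -> 62 -5
ineg      -> 62 5
ineg      -> 62 -5
swap      -> -5 62
irem      -> -5
bipush 76 -> -5 76
dup       -> -5 76 76
pop       -> -5 76
idiv      -> 0
dup       -> 0 0
bipush -5 -> 0 0 -5
idiv      -> 0 0
isub      -> 0
bipush 11 -> 0 11
isub      -> -11
bipush 3  -> -11 3
isub      -> -14
bipush 10 -> -14 10
swap      -> 10 -14
iadd      -> -4
dup       -> -4 -4
pop       -> -4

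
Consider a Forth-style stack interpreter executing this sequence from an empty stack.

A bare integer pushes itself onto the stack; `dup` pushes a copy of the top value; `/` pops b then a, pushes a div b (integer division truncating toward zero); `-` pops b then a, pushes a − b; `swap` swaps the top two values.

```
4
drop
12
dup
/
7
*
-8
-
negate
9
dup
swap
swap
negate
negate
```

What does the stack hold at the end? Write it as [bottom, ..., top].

[-15, 9, 9]

4      : [4]
drop   : []
12     : [12]
dup    : [12, 12]
/      : [1]
7      : [1, 7]
*      : [7]
-8     : [7, -8]
-      : [15]
negate : [-15]
9      : [-15, 9]
dup    : [-15, 9, 9]
swap   : [-15, 9, 9]
swap   : [-15, 9, 9]
negate : [-15, 9, -9]
negate : [-15, 9, 9]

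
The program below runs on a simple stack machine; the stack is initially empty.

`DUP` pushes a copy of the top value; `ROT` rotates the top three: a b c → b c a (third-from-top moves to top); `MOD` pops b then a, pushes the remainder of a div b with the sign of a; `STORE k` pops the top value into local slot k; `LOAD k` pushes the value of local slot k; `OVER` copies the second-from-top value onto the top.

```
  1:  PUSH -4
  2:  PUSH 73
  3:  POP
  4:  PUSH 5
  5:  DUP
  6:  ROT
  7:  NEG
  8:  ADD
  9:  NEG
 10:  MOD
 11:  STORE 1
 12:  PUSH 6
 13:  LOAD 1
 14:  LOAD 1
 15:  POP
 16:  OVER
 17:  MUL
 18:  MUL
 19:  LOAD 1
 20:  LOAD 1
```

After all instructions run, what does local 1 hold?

PUSH -4  -4
PUSH 73  -4 73
POP      -4
PUSH 5   -4 5
DUP      -4 5 5
ROT      5 5 -4
NEG      5 5 4
ADD      5 9
NEG      5 -9
MOD      5
STORE 1  (empty)
PUSH 6   6
LOAD 1   6 5
LOAD 1   6 5 5
POP      6 5
OVER     6 5 6
MUL      6 30
MUL      180
LOAD 1   180 5
LOAD 1   180 5 5

5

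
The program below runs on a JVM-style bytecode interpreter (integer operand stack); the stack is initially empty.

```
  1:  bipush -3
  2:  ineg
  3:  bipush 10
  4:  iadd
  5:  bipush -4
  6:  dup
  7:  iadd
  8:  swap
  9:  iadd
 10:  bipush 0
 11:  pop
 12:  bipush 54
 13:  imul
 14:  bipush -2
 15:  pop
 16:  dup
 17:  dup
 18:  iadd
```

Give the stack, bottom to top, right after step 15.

bipush -3  [-3]
ineg       [3]
bipush 10  [3, 10]
iadd       [13]
bipush -4  [13, -4]
dup        [13, -4, -4]
iadd       [13, -8]
swap       [-8, 13]
iadd       [5]
bipush 0   [5, 0]
pop        [5]
bipush 54  [5, 54]
imul       [270]
bipush -2  [270, -2]
pop        [270]

[270]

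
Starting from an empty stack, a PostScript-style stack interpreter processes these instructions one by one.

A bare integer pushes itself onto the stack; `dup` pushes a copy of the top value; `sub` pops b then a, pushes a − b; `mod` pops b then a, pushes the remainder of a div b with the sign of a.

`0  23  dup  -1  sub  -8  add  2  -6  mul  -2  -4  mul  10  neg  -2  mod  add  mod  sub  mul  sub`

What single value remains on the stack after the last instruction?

-460

0   → [0]
23  → [0, 23]
dup → [0, 23, 23]
-1  → [0, 23, 23, -1]
sub → [0, 23, 24]
-8  → [0, 23, 24, -8]
add → [0, 23, 16]
2   → [0, 23, 16, 2]
-6  → [0, 23, 16, 2, -6]
mul → [0, 23, 16, -12]
-2  → [0, 23, 16, -12, -2]
-4  → [0, 23, 16, -12, -2, -4]
mul → [0, 23, 16, -12, 8]
10  → [0, 23, 16, -12, 8, 10]
neg → [0, 23, 16, -12, 8, -10]
-2  → [0, 23, 16, -12, 8, -10, -2]
mod → [0, 23, 16, -12, 8, 0]
add → [0, 23, 16, -12, 8]
mod → [0, 23, 16, -4]
sub → [0, 23, 20]
mul → [0, 460]
sub → [-460]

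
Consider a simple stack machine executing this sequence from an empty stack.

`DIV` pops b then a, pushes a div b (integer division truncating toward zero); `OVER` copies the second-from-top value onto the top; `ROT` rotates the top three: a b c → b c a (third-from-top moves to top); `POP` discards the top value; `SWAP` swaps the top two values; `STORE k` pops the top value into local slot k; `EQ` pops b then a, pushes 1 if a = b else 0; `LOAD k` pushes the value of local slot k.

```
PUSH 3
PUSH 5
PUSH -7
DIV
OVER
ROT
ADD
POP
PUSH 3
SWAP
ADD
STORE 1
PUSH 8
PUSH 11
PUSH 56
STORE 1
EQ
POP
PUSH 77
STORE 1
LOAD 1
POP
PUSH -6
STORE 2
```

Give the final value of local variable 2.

PUSH 3  -> [3]
PUSH 5  -> [3, 5]
PUSH -7 -> [3, 5, -7]
DIV     -> [3, 0]
OVER    -> [3, 0, 3]
ROT     -> [0, 3, 3]
ADD     -> [0, 6]
POP     -> [0]
PUSH 3  -> [0, 3]
SWAP    -> [3, 0]
ADD     -> [3]
STORE 1 -> []
PUSH 8  -> [8]
PUSH 11 -> [8, 11]
PUSH 56 -> [8, 11, 56]
STORE 1 -> [8, 11]
EQ      -> [0]
POP     -> []
PUSH 77 -> [77]
STORE 1 -> []
LOAD 1  -> [77]
POP     -> []
PUSH -6 -> [-6]
STORE 2 -> []

-6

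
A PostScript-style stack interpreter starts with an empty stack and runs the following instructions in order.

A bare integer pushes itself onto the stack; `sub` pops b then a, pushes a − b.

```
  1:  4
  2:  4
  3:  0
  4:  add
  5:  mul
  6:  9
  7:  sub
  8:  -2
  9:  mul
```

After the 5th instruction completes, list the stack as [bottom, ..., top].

[16]

4    [4]
4    [4, 4]
0    [4, 4, 0]
add  [4, 4]
mul  [16]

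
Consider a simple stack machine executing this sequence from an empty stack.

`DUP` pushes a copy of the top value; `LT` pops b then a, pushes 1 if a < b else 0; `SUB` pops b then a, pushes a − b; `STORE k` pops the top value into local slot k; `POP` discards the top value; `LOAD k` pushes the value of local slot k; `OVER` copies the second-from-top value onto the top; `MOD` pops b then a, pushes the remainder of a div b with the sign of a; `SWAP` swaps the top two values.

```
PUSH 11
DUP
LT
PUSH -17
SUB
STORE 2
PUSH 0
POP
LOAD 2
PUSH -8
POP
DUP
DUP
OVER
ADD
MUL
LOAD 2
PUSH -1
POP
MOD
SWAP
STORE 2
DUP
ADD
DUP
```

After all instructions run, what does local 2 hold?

17

PUSH 11  -> [11]
DUP      -> [11, 11]
LT       -> [0]
PUSH -17 -> [0, -17]
SUB      -> [17]
STORE 2  -> []
PUSH 0   -> [0]
POP      -> []
LOAD 2   -> [17]
PUSH -8  -> [17, -8]
POP      -> [17]
DUP      -> [17, 17]
DUP      -> [17, 17, 17]
OVER     -> [17, 17, 17, 17]
ADD      -> [17, 17, 34]
MUL      -> [17, 578]
LOAD 2   -> [17, 578, 17]
PUSH -1  -> [17, 578, 17, -1]
POP      -> [17, 578, 17]
MOD      -> [17, 0]
SWAP     -> [0, 17]
STORE 2  -> [0]
DUP      -> [0, 0]
ADD      -> [0]
DUP      -> [0, 0]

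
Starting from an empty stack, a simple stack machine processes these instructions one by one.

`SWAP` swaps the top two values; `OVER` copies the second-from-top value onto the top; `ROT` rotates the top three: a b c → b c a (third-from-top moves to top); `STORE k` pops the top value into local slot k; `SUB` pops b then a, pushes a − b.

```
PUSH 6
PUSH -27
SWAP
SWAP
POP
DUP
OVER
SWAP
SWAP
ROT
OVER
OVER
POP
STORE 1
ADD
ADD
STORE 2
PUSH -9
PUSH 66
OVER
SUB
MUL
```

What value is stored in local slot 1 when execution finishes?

PUSH 6   -> [6]
PUSH -27 -> [6, -27]
SWAP     -> [-27, 6]
SWAP     -> [6, -27]
POP      -> [6]
DUP      -> [6, 6]
OVER     -> [6, 6, 6]
SWAP     -> [6, 6, 6]
SWAP     -> [6, 6, 6]
ROT      -> [6, 6, 6]
OVER     -> [6, 6, 6, 6]
OVER     -> [6, 6, 6, 6, 6]
POP      -> [6, 6, 6, 6]
STORE 1  -> [6, 6, 6]
ADD      -> [6, 12]
ADD      -> [18]
STORE 2  -> []
PUSH -9  -> [-9]
PUSH 66  -> [-9, 66]
OVER     -> [-9, 66, -9]
SUB      -> [-9, 75]
MUL      -> [-675]

6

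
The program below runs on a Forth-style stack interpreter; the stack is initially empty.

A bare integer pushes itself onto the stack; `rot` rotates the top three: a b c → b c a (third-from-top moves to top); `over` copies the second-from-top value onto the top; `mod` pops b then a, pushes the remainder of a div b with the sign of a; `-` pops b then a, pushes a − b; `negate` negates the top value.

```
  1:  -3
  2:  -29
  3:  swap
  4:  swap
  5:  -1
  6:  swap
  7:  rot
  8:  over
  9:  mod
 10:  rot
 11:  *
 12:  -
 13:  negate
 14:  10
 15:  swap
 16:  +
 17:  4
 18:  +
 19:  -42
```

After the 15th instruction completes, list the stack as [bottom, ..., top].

-3     : [-3]
-29    : [-3, -29]
swap   : [-29, -3]
swap   : [-3, -29]
-1     : [-3, -29, -1]
swap   : [-3, -1, -29]
rot    : [-1, -29, -3]
over   : [-1, -29, -3, -29]
mod    : [-1, -29, -3]
rot    : [-29, -3, -1]
*      : [-29, 3]
-      : [-32]
negate : [32]
10     : [32, 10]
swap   : [10, 32]

[10, 32]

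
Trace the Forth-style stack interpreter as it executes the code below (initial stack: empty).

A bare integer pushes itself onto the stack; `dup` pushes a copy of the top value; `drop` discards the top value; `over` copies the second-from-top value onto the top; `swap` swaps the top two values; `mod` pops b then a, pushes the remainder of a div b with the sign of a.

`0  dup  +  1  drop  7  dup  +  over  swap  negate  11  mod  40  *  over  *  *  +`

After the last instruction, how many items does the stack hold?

0      : [0]
dup    : [0, 0]
+      : [0]
1      : [0, 1]
drop   : [0]
7      : [0, 7]
dup    : [0, 7, 7]
+      : [0, 14]
over   : [0, 14, 0]
swap   : [0, 0, 14]
negate : [0, 0, -14]
11     : [0, 0, -14, 11]
mod    : [0, 0, -3]
40     : [0, 0, -3, 40]
*      : [0, 0, -120]
over   : [0, 0, -120, 0]
*      : [0, 0, 0]
*      : [0, 0]
+      : [0]

1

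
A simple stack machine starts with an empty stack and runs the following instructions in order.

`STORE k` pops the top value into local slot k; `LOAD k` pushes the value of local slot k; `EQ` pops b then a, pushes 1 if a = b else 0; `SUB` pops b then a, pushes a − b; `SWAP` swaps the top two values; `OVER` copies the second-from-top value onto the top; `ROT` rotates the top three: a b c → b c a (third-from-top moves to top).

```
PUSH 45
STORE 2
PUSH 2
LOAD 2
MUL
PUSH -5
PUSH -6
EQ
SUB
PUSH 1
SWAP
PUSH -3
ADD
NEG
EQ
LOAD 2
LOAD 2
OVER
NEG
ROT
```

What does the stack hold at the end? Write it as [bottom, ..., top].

PUSH 45 -> [45]
STORE 2 -> []
PUSH 2  -> [2]
LOAD 2  -> [2, 45]
MUL     -> [90]
PUSH -5 -> [90, -5]
PUSH -6 -> [90, -5, -6]
EQ      -> [90, 0]
SUB     -> [90]
PUSH 1  -> [90, 1]
SWAP    -> [1, 90]
PUSH -3 -> [1, 90, -3]
ADD     -> [1, 87]
NEG     -> [1, -87]
EQ      -> [0]
LOAD 2  -> [0, 45]
LOAD 2  -> [0, 45, 45]
OVER    -> [0, 45, 45, 45]
NEG     -> [0, 45, 45, -45]
ROT     -> [0, 45, -45, 45]

[0, 45, -45, 45]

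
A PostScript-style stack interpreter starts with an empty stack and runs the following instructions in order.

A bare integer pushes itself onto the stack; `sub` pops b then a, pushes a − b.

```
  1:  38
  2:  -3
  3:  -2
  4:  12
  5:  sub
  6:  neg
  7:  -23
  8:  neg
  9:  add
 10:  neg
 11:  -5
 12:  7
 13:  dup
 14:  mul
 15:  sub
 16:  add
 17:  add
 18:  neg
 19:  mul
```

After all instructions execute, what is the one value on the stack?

3572

38  → [38]
-3  → [38, -3]
-2  → [38, -3, -2]
12  → [38, -3, -2, 12]
sub → [38, -3, -14]
neg → [38, -3, 14]
-23 → [38, -3, 14, -23]
neg → [38, -3, 14, 23]
add → [38, -3, 37]
neg → [38, -3, -37]
-5  → [38, -3, -37, -5]
7   → [38, -3, -37, -5, 7]
dup → [38, -3, -37, -5, 7, 7]
mul → [38, -3, -37, -5, 49]
sub → [38, -3, -37, -54]
add → [38, -3, -91]
add → [38, -94]
neg → [38, 94]
mul → [3572]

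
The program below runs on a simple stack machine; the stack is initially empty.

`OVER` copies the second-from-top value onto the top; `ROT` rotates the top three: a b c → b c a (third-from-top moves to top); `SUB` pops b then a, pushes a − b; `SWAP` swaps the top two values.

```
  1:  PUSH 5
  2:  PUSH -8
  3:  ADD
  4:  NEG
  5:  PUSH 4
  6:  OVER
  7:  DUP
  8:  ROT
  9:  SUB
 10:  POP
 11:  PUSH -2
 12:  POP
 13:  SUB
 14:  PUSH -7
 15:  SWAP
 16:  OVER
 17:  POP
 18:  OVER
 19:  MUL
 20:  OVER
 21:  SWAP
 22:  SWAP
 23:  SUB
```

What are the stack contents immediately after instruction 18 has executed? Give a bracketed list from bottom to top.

[-7, 0, -7]

PUSH 5   5
PUSH -8  5 -8
ADD      -3
NEG      3
PUSH 4   3 4
OVER     3 4 3
DUP      3 4 3 3
ROT      3 3 3 4
SUB      3 3 -1
POP      3 3
PUSH -2  3 3 -2
POP      3 3
SUB      0
PUSH -7  0 -7
SWAP     -7 0
OVER     -7 0 -7
POP      -7 0
OVER     -7 0 -7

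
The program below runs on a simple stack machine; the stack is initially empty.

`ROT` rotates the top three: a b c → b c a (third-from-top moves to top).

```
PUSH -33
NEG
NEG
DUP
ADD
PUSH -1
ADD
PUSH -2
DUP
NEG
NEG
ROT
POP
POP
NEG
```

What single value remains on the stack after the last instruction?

PUSH -33 → -33
NEG      → 33
NEG      → -33
DUP      → -33 -33
ADD      → -66
PUSH -1  → -66 -1
ADD      → -67
PUSH -2  → -67 -2
DUP      → -67 -2 -2
NEG      → -67 -2 2
NEG      → -67 -2 -2
ROT      → -2 -2 -67
POP      → -2 -2
POP      → -2
NEG      → 2

2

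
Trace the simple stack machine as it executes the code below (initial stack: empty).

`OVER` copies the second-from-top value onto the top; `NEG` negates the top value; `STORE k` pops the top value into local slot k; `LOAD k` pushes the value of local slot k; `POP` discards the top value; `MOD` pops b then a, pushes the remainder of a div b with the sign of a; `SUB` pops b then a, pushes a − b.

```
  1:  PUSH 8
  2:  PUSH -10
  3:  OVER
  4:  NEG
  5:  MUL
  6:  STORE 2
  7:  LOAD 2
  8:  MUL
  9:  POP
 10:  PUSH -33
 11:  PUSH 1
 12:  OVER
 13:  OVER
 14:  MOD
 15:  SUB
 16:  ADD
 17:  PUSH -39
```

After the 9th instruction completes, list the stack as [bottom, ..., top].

[]

PUSH 8    [8]
PUSH -10  [8, -10]
OVER      [8, -10, 8]
NEG       [8, -10, -8]
MUL       [8, 80]
STORE 2   [8]
LOAD 2    [8, 80]
MUL       [640]
POP       []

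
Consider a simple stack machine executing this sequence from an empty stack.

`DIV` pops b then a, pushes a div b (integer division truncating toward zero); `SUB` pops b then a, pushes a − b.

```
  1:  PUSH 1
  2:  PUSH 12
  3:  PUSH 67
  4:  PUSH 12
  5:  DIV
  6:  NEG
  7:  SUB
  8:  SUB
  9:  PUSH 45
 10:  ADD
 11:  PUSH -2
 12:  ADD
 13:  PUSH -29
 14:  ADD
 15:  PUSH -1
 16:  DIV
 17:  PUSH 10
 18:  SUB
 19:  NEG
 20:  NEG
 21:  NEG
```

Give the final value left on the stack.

PUSH 1   → [1]
PUSH 12  → [1, 12]
PUSH 67  → [1, 12, 67]
PUSH 12  → [1, 12, 67, 12]
DIV      → [1, 12, 5]
NEG      → [1, 12, -5]
SUB      → [1, 17]
SUB      → [-16]
PUSH 45  → [-16, 45]
ADD      → [29]
PUSH -2  → [29, -2]
ADD      → [27]
PUSH -29 → [27, -29]
ADD      → [-2]
PUSH -1  → [-2, -1]
DIV      → [2]
PUSH 10  → [2, 10]
SUB      → [-8]
NEG      → [8]
NEG      → [-8]
NEG      → [8]

8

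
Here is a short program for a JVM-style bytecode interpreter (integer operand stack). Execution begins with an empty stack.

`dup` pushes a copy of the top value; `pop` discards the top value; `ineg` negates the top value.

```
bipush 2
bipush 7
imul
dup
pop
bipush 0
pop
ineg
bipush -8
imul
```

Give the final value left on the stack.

112

bipush 2  : 2
bipush 7  : 2 7
imul      : 14
dup       : 14 14
pop       : 14
bipush 0  : 14 0
pop       : 14
ineg      : -14
bipush -8 : -14 -8
imul      : 112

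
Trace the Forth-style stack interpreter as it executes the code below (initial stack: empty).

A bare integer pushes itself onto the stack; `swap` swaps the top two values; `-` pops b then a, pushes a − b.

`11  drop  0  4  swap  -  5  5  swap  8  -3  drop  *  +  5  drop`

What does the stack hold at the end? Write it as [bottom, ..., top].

[4, 45]

11   : 11
drop : (empty)
0    : 0
4    : 0 4
swap : 4 0
-    : 4
5    : 4 5
5    : 4 5 5
swap : 4 5 5
8    : 4 5 5 8
-3   : 4 5 5 8 -3
drop : 4 5 5 8
*    : 4 5 40
+    : 4 45
5    : 4 45 5
drop : 4 45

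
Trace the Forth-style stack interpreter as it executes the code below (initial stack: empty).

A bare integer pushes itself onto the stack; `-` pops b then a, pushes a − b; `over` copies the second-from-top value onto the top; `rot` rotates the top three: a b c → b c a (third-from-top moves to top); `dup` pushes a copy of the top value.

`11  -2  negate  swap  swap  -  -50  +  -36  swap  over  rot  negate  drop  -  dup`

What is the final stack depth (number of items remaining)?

11      11
-2      11 -2
negate  11 2
swap    2 11
swap    11 2
-       9
-50     9 -50
+       -41
-36     -41 -36
swap    -36 -41
over    -36 -41 -36
rot     -41 -36 -36
negate  -41 -36 36
drop    -41 -36
-       -5
dup     -5 -5

2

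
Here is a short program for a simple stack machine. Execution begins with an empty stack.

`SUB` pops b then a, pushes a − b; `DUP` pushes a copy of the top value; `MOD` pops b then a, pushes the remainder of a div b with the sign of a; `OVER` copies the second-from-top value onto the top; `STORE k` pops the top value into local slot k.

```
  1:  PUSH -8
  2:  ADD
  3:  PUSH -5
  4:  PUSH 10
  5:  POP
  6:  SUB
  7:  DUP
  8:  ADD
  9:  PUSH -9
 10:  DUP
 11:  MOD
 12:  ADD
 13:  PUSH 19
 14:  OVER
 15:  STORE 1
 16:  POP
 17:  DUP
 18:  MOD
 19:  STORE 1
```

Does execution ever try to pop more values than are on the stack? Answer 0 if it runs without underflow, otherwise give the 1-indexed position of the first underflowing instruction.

2

PUSH -8 : -8
ADD  — needs 2 operands, stack has 1 → underflow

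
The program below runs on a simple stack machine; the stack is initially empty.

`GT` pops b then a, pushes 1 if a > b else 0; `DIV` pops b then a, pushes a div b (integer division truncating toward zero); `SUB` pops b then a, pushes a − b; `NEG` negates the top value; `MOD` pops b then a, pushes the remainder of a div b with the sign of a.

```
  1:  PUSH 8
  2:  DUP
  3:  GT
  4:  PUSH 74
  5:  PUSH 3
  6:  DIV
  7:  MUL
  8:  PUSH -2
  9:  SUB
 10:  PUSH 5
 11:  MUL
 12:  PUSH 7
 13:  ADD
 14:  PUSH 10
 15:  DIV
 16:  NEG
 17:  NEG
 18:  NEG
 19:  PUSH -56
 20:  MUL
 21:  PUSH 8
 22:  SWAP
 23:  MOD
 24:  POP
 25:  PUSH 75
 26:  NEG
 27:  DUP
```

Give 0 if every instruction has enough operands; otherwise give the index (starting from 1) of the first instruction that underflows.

0

PUSH 8   : [8]
DUP      : [8, 8]
GT       : [0]
PUSH 74  : [0, 74]
PUSH 3   : [0, 74, 3]
DIV      : [0, 24]
MUL      : [0]
PUSH -2  : [0, -2]
SUB      : [2]
PUSH 5   : [2, 5]
MUL      : [10]
PUSH 7   : [10, 7]
ADD      : [17]
PUSH 10  : [17, 10]
DIV      : [1]
NEG      : [-1]
NEG      : [1]
NEG      : [-1]
PUSH -56 : [-1, -56]
MUL      : [56]
PUSH 8   : [56, 8]
SWAP     : [8, 56]
MOD      : [8]
POP      : []
PUSH 75  : [75]
NEG      : [-75]
DUP      : [-75, -75]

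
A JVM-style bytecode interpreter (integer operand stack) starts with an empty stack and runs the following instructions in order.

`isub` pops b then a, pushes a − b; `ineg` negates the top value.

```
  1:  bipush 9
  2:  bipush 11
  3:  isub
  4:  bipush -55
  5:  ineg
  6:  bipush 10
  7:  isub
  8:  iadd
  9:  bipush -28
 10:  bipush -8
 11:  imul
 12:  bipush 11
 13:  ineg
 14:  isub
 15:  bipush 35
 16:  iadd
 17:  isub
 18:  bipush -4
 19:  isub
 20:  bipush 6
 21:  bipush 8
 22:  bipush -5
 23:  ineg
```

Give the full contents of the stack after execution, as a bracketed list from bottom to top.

bipush 9   -> 9
bipush 11  -> 9 11
isub       -> -2
bipush -55 -> -2 -55
ineg       -> -2 55
bipush 10  -> -2 55 10
isub       -> -2 45
iadd       -> 43
bipush -28 -> 43 -28
bipush -8  -> 43 -28 -8
imul       -> 43 224
bipush 11  -> 43 224 11
ineg       -> 43 224 -11
isub       -> 43 235
bipush 35  -> 43 235 35
iadd       -> 43 270
isub       -> -227
bipush -4  -> -227 -4
isub       -> -223
bipush 6   -> -223 6
bipush 8   -> -223 6 8
bipush -5  -> -223 6 8 -5
ineg       -> -223 6 8 5

[-223, 6, 8, 5]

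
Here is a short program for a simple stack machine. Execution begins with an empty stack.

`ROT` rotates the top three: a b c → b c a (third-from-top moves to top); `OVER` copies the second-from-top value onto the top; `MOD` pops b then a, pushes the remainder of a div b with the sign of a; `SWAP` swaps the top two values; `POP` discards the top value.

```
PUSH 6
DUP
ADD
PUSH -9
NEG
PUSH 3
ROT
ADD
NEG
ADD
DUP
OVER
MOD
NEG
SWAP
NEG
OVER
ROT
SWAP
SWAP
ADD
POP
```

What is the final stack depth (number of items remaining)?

PUSH 6  : 6
DUP     : 6 6
ADD     : 12
PUSH -9 : 12 -9
NEG     : 12 9
PUSH 3  : 12 9 3
ROT     : 9 3 12
ADD     : 9 15
NEG     : 9 -15
ADD     : -6
DUP     : -6 -6
OVER    : -6 -6 -6
MOD     : -6 0
NEG     : -6 0
SWAP    : 0 -6
NEG     : 0 6
OVER    : 0 6 0
ROT     : 6 0 0
SWAP    : 6 0 0
SWAP    : 6 0 0
ADD     : 6 0
POP     : 6

1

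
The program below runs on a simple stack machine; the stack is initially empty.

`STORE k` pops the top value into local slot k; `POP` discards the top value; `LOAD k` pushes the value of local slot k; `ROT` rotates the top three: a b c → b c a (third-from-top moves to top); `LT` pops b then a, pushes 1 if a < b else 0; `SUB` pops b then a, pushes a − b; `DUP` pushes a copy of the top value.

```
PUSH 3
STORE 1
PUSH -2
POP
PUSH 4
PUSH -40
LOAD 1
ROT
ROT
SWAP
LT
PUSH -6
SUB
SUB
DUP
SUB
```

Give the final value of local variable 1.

3

PUSH 3    [3]
STORE 1   []
PUSH -2   [-2]
POP       []
PUSH 4    [4]
PUSH -40  [4, -40]
LOAD 1    [4, -40, 3]
ROT       [-40, 3, 4]
ROT       [3, 4, -40]
SWAP      [3, -40, 4]
LT        [3, 1]
PUSH -6   [3, 1, -6]
SUB       [3, 7]
SUB       [-4]
DUP       [-4, -4]
SUB       [0]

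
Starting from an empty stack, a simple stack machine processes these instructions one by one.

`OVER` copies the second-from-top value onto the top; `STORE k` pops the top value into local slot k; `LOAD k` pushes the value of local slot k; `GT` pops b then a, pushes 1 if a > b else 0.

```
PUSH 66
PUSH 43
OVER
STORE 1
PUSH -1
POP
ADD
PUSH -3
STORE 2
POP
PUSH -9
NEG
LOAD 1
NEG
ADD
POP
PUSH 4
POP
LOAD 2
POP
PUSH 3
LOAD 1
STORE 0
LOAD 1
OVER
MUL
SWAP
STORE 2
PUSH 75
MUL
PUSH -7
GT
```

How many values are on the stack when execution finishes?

PUSH 66 : [66]
PUSH 43 : [66, 43]
OVER    : [66, 43, 66]
STORE 1 : [66, 43]
PUSH -1 : [66, 43, -1]
POP     : [66, 43]
ADD     : [109]
PUSH -3 : [109, -3]
STORE 2 : [109]
POP     : []
PUSH -9 : [-9]
NEG     : [9]
LOAD 1  : [9, 66]
NEG     : [9, -66]
ADD     : [-57]
POP     : []
PUSH 4  : [4]
POP     : []
LOAD 2  : [-3]
POP     : []
PUSH 3  : [3]
LOAD 1  : [3, 66]
STORE 0 : [3]
LOAD 1  : [3, 66]
OVER    : [3, 66, 3]
MUL     : [3, 198]
SWAP    : [198, 3]
STORE 2 : [198]
PUSH 75 : [198, 75]
MUL     : [14850]
PUSH -7 : [14850, -7]
GT      : [1]

1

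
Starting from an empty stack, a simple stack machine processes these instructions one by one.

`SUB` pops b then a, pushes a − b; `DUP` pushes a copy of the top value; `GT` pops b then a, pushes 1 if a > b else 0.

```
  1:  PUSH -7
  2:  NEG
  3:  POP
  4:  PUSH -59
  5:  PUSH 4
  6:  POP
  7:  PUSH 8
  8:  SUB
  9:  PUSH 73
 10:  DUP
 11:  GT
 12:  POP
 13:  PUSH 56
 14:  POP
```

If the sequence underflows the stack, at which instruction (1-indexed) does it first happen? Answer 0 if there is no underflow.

PUSH -7  : [-7]
NEG      : [7]
POP      : []
PUSH -59 : [-59]
PUSH 4   : [-59, 4]
POP      : [-59]
PUSH 8   : [-59, 8]
SUB      : [-67]
PUSH 73  : [-67, 73]
DUP      : [-67, 73, 73]
GT       : [-67, 0]
POP      : [-67]
PUSH 56  : [-67, 56]
POP      : [-67]

0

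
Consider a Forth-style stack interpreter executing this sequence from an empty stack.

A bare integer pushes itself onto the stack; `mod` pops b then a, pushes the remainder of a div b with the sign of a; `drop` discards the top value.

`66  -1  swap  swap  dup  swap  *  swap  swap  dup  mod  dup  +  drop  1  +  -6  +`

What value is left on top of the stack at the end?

61

66   -> 66
-1   -> 66 -1
swap -> -1 66
swap -> 66 -1
dup  -> 66 -1 -1
swap -> 66 -1 -1
*    -> 66 1
swap -> 1 66
swap -> 66 1
dup  -> 66 1 1
mod  -> 66 0
dup  -> 66 0 0
+    -> 66 0
drop -> 66
1    -> 66 1
+    -> 67
-6   -> 67 -6
+    -> 61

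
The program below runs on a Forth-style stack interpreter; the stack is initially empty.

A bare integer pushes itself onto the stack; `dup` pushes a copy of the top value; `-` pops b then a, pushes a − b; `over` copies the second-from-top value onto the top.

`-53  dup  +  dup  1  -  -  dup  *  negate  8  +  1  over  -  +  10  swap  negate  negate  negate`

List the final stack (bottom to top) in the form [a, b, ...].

-53    → [-53]
dup    → [-53, -53]
+      → [-106]
dup    → [-106, -106]
1      → [-106, -106, 1]
-      → [-106, -107]
-      → [1]
dup    → [1, 1]
*      → [1]
negate → [-1]
8      → [-1, 8]
+      → [7]
1      → [7, 1]
over   → [7, 1, 7]
-      → [7, -6]
+      → [1]
10     → [1, 10]
swap   → [10, 1]
negate → [10, -1]
negate → [10, 1]
negate → [10, -1]

[10, -1]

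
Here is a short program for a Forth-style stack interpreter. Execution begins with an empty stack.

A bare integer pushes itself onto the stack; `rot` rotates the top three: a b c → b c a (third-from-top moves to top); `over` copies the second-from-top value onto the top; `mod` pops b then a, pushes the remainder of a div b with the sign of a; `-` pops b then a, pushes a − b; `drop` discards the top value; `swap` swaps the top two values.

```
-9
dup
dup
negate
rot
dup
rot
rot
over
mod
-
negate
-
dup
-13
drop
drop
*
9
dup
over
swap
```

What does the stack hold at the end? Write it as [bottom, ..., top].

-9     -> [-9]
dup    -> [-9, -9]
dup    -> [-9, -9, -9]
negate -> [-9, -9, 9]
rot    -> [-9, 9, -9]
dup    -> [-9, 9, -9, -9]
rot    -> [-9, -9, -9, 9]
rot    -> [-9, -9, 9, -9]
over   -> [-9, -9, 9, -9, 9]
mod    -> [-9, -9, 9, 0]
-      -> [-9, -9, 9]
negate -> [-9, -9, -9]
-      -> [-9, 0]
dup    -> [-9, 0, 0]
-13    -> [-9, 0, 0, -13]
drop   -> [-9, 0, 0]
drop   -> [-9, 0]
*      -> [0]
9      -> [0, 9]
dup    -> [0, 9, 9]
over   -> [0, 9, 9, 9]
swap   -> [0, 9, 9, 9]

[0, 9, 9, 9]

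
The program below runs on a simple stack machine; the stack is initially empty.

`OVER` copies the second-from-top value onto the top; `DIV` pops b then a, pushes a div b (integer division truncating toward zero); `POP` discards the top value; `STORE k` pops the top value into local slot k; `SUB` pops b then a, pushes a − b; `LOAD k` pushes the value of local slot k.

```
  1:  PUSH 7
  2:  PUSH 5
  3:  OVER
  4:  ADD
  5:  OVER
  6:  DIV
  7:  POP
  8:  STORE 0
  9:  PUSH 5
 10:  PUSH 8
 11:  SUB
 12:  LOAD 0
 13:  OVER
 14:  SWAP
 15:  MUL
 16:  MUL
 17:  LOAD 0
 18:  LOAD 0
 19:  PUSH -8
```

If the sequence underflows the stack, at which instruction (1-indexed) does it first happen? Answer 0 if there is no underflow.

PUSH 7  → [7]
PUSH 5  → [7, 5]
OVER    → [7, 5, 7]
ADD     → [7, 12]
OVER    → [7, 12, 7]
DIV     → [7, 1]
POP     → [7]
STORE 0 → []
PUSH 5  → [5]
PUSH 8  → [5, 8]
SUB     → [-3]
LOAD 0  → [-3, 7]
OVER    → [-3, 7, -3]
SWAP    → [-3, -3, 7]
MUL     → [-3, -21]
MUL     → [63]
LOAD 0  → [63, 7]
LOAD 0  → [63, 7, 7]
PUSH -8 → [63, 7, 7, -8]

0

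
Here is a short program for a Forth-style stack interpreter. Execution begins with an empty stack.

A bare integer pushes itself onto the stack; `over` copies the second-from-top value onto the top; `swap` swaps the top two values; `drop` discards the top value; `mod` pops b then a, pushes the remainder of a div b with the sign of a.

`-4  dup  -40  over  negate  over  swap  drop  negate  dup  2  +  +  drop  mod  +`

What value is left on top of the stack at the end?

-8

-4      -4
dup     -4 -4
-40     -4 -4 -40
over    -4 -4 -40 -4
negate  -4 -4 -40 4
over    -4 -4 -40 4 -40
swap    -4 -4 -40 -40 4
drop    -4 -4 -40 -40
negate  -4 -4 -40 40
dup     -4 -4 -40 40 40
2       -4 -4 -40 40 40 2
+       -4 -4 -40 40 42
+       -4 -4 -40 82
drop    -4 -4 -40
mod     -4 -4
+       -8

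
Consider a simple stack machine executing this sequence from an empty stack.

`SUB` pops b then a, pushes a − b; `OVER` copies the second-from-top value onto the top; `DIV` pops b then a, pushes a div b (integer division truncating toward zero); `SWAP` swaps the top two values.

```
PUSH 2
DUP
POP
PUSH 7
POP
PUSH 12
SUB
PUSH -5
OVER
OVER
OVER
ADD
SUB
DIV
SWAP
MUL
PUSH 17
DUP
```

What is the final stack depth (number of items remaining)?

PUSH 2   [2]
DUP      [2, 2]
POP      [2]
PUSH 7   [2, 7]
POP      [2]
PUSH 12  [2, 12]
SUB      [-10]
PUSH -5  [-10, -5]
OVER     [-10, -5, -10]
OVER     [-10, -5, -10, -5]
OVER     [-10, -5, -10, -5, -10]
ADD      [-10, -5, -10, -15]
SUB      [-10, -5, 5]
DIV      [-10, -1]
SWAP     [-1, -10]
MUL      [10]
PUSH 17  [10, 17]
DUP      [10, 17, 17]

3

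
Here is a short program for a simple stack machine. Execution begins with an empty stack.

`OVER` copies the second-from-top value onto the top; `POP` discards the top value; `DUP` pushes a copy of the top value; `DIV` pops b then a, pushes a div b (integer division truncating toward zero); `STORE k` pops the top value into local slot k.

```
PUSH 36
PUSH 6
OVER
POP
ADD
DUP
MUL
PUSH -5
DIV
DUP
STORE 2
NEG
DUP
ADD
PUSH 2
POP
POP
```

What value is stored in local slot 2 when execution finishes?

-352

PUSH 36 → 36
PUSH 6  → 36 6
OVER    → 36 6 36
POP     → 36 6
ADD     → 42
DUP     → 42 42
MUL     → 1764
PUSH -5 → 1764 -5
DIV     → -352
DUP     → -352 -352
STORE 2 → -352
NEG     → 352
DUP     → 352 352
ADD     → 704
PUSH 2  → 704 2
POP     → 704
POP     → (empty)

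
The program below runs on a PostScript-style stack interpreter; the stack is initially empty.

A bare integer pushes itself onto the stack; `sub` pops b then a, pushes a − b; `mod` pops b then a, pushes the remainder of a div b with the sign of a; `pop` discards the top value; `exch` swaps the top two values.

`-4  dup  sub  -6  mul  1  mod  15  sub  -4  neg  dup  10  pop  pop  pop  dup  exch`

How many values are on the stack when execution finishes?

2

-4    -4
dup   -4 -4
sub   0
-6    0 -6
mul   0
1     0 1
mod   0
15    0 15
sub   -15
-4    -15 -4
neg   -15 4
dup   -15 4 4
10    -15 4 4 10
pop   -15 4 4
pop   -15 4
pop   -15
dup   -15 -15
exch  -15 -15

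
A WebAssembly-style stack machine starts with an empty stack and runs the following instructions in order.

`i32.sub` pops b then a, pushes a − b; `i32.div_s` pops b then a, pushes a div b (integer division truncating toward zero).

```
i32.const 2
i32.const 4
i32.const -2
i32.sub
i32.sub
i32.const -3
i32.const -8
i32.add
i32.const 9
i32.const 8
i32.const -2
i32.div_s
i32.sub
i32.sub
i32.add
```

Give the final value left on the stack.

-28

i32.const 2   [2]
i32.const 4   [2, 4]
i32.const -2  [2, 4, -2]
i32.sub       [2, 6]
i32.sub       [-4]
i32.const -3  [-4, -3]
i32.const -8  [-4, -3, -8]
i32.add       [-4, -11]
i32.const 9   [-4, -11, 9]
i32.const 8   [-4, -11, 9, 8]
i32.const -2  [-4, -11, 9, 8, -2]
i32.div_s     [-4, -11, 9, -4]
i32.sub       [-4, -11, 13]
i32.sub       [-4, -24]
i32.add       [-28]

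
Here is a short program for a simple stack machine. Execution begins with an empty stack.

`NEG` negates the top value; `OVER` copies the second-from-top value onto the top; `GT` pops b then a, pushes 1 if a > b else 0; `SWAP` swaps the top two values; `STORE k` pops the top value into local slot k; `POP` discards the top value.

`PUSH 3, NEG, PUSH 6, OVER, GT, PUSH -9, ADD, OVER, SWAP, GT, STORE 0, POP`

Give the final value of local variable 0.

PUSH 3  → 3
NEG     → -3
PUSH 6  → -3 6
OVER    → -3 6 -3
GT      → -3 1
PUSH -9 → -3 1 -9
ADD     → -3 -8
OVER    → -3 -8 -3
SWAP    → -3 -3 -8
GT      → -3 1
STORE 0 → -3
POP     → (empty)

1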